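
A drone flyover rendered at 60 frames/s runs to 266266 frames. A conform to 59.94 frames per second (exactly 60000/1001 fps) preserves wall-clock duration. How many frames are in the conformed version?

266000 frames

Target frames = source frames × (target rate / source rate) = 266266 × (60000/1001)/(60) = 266266 × 1000/1001 = 266000.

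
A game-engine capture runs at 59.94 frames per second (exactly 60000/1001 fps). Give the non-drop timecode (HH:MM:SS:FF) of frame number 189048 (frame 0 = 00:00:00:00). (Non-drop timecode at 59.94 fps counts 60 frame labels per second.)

189048 ÷ 60 = 3150 full seconds, remainder 48 frames.
3150 s = 0 h 52 min 30 s.
Timecode: 00:52:30:48.

00:52:30:48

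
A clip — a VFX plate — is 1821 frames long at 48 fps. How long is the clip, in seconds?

Running time = 1821 / (48) = 37.9375 s.

37.9375 seconds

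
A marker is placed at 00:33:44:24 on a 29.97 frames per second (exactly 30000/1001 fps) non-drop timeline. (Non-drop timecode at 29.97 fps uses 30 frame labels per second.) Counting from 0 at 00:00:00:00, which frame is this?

60744

Total seconds to the label: (0 × 3600 + 33 × 60 + 44) = 2024.
Frame index = 2024 × 30 + 24 = 60744.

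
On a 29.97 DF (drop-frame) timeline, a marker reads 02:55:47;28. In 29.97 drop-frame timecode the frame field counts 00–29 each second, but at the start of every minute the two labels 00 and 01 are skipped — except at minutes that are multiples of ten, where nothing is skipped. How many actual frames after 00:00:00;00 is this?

Complete 10-minute blocks: 17, each 17982 frames → 305694.
Remaining 5 whole minutes in the current block: 1800 + 4 × 1798 = 8992 frames.
Within the current minute: 47 × 30 + 28 − 2 = 1436 (labels ;00/;01 skipped at this minute). Total = 305694 + 8992 + 1436 = 316122.

316122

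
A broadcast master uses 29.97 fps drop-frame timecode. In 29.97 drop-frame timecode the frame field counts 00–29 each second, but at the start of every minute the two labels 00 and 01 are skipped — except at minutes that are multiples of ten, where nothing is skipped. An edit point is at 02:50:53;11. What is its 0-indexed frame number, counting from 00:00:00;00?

307295

As if non-drop at 30 labels/s: (2 × 3600 + 50 × 60 + 53) × 30 + 11 = 307601.
Minute boundaries passed: 170; those not divisible by 10: 170 − 17 = 153; dropped labels = 2 × 153 = 306.
Actual frame index = 307601 − 306 = 307295.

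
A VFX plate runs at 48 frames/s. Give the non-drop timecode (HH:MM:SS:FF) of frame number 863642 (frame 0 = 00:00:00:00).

04:59:52:26

863642 ÷ 48 = 17992 full seconds, remainder 26 frames.
17992 s = 4 h 59 min 52 s.
Timecode: 04:59:52:26.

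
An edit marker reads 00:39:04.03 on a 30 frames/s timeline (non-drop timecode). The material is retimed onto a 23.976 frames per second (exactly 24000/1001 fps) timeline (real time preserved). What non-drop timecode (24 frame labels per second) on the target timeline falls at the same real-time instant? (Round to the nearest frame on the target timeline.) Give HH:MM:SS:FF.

Source frame index: (0×3600 + 39×60 + 4) × 30 + 3 = 70323.
Real time: 70323 / (30) = 23441/10 s.
Target frame: (23441/10) × (24000/1001) = 5114400/91 ≈ 56202.198 → 56202.
At 24 labels/s: frame 56202 → 00:39:01:18.

00:39:01:18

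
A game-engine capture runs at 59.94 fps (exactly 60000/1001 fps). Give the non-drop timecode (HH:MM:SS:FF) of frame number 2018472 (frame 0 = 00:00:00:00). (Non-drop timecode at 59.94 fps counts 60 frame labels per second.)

09:20:41:12

2018472 ÷ 60 = 33641 full seconds, remainder 12 frames.
33641 s = 9 h 20 min 41 s.
Timecode: 09:20:41:12.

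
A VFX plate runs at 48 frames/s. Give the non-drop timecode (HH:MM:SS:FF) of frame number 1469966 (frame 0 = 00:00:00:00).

08:30:24:14

1469966 ÷ 48 = 30624 full seconds, remainder 14 frames.
30624 s = 8 h 30 min 24 s.
Timecode: 08:30:24:14.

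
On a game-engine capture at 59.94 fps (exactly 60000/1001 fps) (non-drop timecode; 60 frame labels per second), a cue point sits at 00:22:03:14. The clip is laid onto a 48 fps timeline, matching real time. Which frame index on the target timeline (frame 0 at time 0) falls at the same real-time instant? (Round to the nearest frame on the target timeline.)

frame 63579

Source frame index: (0×3600 + 22×60 + 3) × 60 + 14 = 79394.
Real time: 79394 / (60000/1001) = 39736697/30000 s.
Target frame: (39736697/30000) × (48) = 39736697/625 ≈ 63578.715 → 63579.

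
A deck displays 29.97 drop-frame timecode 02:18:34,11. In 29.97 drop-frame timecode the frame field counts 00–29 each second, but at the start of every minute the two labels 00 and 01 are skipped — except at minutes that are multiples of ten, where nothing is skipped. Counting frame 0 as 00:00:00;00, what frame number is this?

As if non-drop at 30 labels/s: (2 × 3600 + 18 × 60 + 34) × 30 + 11 = 249431.
Minute boundaries passed: 138; those not divisible by 10: 138 − 13 = 125; dropped labels = 2 × 125 = 250.
Actual frame index = 249431 − 250 = 249181.

249181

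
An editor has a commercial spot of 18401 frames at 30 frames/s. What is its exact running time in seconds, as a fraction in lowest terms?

Running time = 18401 ÷ (30) = 18401 × 1/30 = 18401/30 s.

18401/30 seconds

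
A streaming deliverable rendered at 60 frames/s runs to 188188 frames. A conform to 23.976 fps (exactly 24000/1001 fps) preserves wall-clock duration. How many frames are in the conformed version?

Target frames = source frames × (target rate / source rate) = 188188 × (24000/1001)/(60) = 188188 × 400/1001 = 75200.

75200 frames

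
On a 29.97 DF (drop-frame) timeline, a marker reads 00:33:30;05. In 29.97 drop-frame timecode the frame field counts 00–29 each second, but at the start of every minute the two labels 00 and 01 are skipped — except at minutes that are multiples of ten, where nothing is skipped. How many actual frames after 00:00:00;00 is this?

As if non-drop at 30 labels/s: (0 × 3600 + 33 × 60 + 30) × 30 + 5 = 60305.
Minute boundaries passed: 33; those not divisible by 10: 33 − 3 = 30; dropped labels = 2 × 30 = 60.
Actual frame index = 60305 − 60 = 60245.

60245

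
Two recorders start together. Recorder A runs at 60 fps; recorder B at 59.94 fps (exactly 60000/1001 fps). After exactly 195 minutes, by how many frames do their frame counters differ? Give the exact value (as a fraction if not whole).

54000/77 frames

195 min = 11700 s.
A emits 60 × 11700 = 702000 frames; B emits 60000/1001 × 11700 = 54000000/77.
Difference = 54000/77 frames (≈ 701.2987); B is behind A.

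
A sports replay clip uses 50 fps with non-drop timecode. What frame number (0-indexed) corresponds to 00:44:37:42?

frame 133892

Total seconds to the label: (0 × 3600 + 44 × 60 + 37) = 2677.
Frame index = 2677 × 50 + 42 = 133892.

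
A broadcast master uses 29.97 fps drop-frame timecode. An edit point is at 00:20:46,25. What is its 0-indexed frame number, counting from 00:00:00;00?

37369

As if non-drop at 30 labels/s: (0 × 3600 + 20 × 60 + 46) × 30 + 25 = 37405.
Minute boundaries passed: 20; those not divisible by 10: 20 − 2 = 18; dropped labels = 2 × 18 = 36.
Actual frame index = 37405 − 36 = 37369.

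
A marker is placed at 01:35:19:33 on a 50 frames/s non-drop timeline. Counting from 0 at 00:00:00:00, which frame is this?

Total seconds to the label: (1 × 3600 + 35 × 60 + 19) = 5719.
Frame index = 5719 × 50 + 33 = 285983.

frame 285983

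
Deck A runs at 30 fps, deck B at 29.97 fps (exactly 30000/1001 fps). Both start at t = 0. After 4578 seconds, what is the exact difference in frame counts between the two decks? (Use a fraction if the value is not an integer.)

19620/143 frames

A emits 30 × 4578 = 137340 frames; B emits 30000/1001 × 4578 = 19620000/143.
Difference = 19620/143 frames (≈ 137.2028); B is behind A.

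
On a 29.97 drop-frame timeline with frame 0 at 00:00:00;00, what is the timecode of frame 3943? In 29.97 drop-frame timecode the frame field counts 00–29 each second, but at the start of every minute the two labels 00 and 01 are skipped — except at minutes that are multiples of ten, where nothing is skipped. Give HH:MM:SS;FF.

00:02:11;17

Ten DF minutes hold 17982 frames, so frame 3943 lies in block 0 (frames 0–17981) with 3943 frames into that block.
The block's first minute is 1800 frames and the rest 1798 each; 3943 frames reaches minute 2, so 0 × 18 + 2 × 2 = 4 labels have been skipped so far.
Adding those back, label number 3943 + 4 = 3947 at 30 labels/s is 131 s + 17 f = 0 h 2 min 11 s frame 17, i.e. 00:02:11;17.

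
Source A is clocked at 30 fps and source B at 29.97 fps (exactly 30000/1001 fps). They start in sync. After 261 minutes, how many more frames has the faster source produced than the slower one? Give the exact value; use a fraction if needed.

469800/1001 frames

261 min = 15660 s.
A emits 30 × 15660 = 469800 frames; B emits 30000/1001 × 15660 = 469800000/1001.
Difference = 469800/1001 frames (≈ 469.3307); B is behind A.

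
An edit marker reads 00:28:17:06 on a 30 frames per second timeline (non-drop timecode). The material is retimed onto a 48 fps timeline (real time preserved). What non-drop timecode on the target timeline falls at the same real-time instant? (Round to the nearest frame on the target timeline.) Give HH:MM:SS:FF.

Source frame index: (0×3600 + 28×60 + 17) × 30 + 6 = 50916.
Real time: 50916 / (30) = 8486/5 s.
Target frame: (8486/5) × (48) = 407328/5 ≈ 81465.600 → 81466.
At 48 labels/s: frame 81466 → 00:28:17:10.

00:28:17:10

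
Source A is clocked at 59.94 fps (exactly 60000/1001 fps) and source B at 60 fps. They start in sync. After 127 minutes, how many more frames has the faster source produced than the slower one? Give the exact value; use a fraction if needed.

127 min = 7620 s.
A emits 60000/1001 × 7620 = 457200000/1001 frames; B emits 60 × 7620 = 457200.
Difference = 457200/1001 frames (≈ 456.7433); B is ahead of A.

457200/1001 frames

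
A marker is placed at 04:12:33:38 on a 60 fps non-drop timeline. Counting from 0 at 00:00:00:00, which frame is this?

909218

Total seconds to the label: (4 × 3600 + 12 × 60 + 33) = 15153.
Frame index = 15153 × 60 + 38 = 909218.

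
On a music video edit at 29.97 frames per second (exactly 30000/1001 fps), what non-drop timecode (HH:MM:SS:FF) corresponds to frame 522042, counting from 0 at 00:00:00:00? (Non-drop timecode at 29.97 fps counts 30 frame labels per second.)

522042 ÷ 30 = 17401 full seconds, remainder 12 frames.
17401 s = 4 h 50 min 1 s.
Timecode: 04:50:01:12.

04:50:01:12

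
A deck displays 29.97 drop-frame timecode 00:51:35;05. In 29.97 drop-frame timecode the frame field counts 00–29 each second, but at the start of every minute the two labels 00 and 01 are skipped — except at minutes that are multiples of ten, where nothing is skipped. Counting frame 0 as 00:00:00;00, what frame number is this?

92763

As if non-drop at 30 labels/s: (0 × 3600 + 51 × 60 + 35) × 30 + 5 = 92855.
Minute boundaries passed: 51; those not divisible by 10: 51 − 5 = 46; dropped labels = 2 × 46 = 92.
Actual frame index = 92855 − 92 = 92763.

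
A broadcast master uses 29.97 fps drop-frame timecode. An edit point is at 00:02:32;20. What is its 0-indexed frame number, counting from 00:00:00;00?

As if non-drop at 30 labels/s: (0 × 3600 + 2 × 60 + 32) × 30 + 20 = 4580.
Minute boundaries passed: 2; those not divisible by 10: 2 − 0 = 2; dropped labels = 2 × 2 = 4.
Actual frame index = 4580 − 4 = 4576.

4576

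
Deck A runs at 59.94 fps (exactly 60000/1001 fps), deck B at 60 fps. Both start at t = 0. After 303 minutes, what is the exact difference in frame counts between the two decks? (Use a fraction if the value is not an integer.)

303 min = 18180 s.
A emits 60000/1001 × 18180 = 1090800000/1001 frames; B emits 60 × 18180 = 1090800.
Difference = 1090800/1001 frames (≈ 1089.7103); B is ahead of A.

1090800/1001 frames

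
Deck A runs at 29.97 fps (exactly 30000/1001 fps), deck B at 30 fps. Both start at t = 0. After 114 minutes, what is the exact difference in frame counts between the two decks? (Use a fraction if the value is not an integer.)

205200/1001 frames

114 min = 6840 s.
A emits 30000/1001 × 6840 = 205200000/1001 frames; B emits 30 × 6840 = 205200.
Difference = 205200/1001 frames (≈ 204.9950); B is ahead of A.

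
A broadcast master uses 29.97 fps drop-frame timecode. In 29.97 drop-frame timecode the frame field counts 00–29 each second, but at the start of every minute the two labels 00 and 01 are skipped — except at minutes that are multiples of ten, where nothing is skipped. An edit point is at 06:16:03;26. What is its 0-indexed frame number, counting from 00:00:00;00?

676238

Complete 10-minute blocks: 37, each 17982 frames → 665334.
Remaining 6 whole minutes in the current block: 1800 + 5 × 1798 = 10790 frames.
Within the current minute: 3 × 30 + 26 − 2 = 114 (labels ;00/;01 skipped at this minute). Total = 665334 + 10790 + 114 = 676238.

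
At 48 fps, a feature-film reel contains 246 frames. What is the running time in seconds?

Running time = 246 / (48) = 5.125 s.

5.125 seconds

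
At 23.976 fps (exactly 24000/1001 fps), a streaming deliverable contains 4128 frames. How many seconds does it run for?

Running time = 4128 / (24000/1001) = 172.172 s.

172.172 seconds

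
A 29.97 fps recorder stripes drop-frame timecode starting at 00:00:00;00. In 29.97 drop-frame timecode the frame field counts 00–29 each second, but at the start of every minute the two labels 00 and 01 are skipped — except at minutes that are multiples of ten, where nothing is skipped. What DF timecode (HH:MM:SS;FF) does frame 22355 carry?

Each 10-minute DF block holds 10 × 60 × 30 − 9 × 2 = 17982 frames. 22355 ÷ 17982 → 1 full block, remainder 4373.
Within the partial block the first minute is 1800 frames and each further minute 1798, so 2 further minute boundaries passed. Total skipped labels = 18 × 1 + 2 × 2 = 22.
Non-drop label index = 22355 + 22 = 22377; at 30 labels/s that is 00:12:25:27, i.e. DF 00:12:25;27.

00:12:25;27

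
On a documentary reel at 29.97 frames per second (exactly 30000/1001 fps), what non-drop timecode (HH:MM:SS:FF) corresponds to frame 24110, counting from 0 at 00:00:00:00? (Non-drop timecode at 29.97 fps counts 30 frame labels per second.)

24110 ÷ 30 = 803 full seconds, remainder 20 frames.
803 s = 0 h 13 min 23 s.
Timecode: 00:13:23:20.

00:13:23:20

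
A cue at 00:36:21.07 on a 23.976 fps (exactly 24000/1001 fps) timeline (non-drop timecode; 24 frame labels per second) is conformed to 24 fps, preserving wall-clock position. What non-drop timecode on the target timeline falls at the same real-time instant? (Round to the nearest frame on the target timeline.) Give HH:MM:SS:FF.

Source frame index: (0×3600 + 36×60 + 21) × 24 + 7 = 52351.
Real time: 52351 / (24000/1001) = 52403351/24000 s.
Target frame: (52403351/24000) × (24) = 52403351/1000 ≈ 52403.351 → 52403.
At 24 labels/s: frame 52403 → 00:36:23:11.

00:36:23:11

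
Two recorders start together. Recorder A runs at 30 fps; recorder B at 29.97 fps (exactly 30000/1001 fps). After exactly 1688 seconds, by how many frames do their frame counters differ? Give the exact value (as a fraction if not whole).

50640/1001 frames

A emits 30 × 1688 = 50640 frames; B emits 30000/1001 × 1688 = 50640000/1001.
Difference = 50640/1001 frames (≈ 50.5894); B is behind A.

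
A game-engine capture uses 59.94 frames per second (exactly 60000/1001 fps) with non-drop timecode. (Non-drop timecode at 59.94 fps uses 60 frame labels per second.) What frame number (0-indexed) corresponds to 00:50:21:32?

Total seconds to the label: (0 × 3600 + 50 × 60 + 21) = 3021.
Frame index = 3021 × 60 + 32 = 181292.

181292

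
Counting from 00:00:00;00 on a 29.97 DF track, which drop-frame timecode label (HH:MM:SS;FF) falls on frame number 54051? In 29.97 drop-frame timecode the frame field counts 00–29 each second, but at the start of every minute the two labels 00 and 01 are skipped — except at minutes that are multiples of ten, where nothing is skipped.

00:30:03;15

Ten DF minutes hold 17982 frames, so frame 54051 lies in block 3 (frames 53946–71927) with 105 frames into that block.
The block's first minute is 1800 frames and the rest 1798 each; 105 frames reaches minute 0, so 3 × 18 + 0 × 2 = 54 labels have been skipped so far.
Adding those back, label number 54051 + 54 = 54105 at 30 labels/s is 1803 s + 15 f = 0 h 30 min 3 s frame 15, i.e. 00:30:03;15.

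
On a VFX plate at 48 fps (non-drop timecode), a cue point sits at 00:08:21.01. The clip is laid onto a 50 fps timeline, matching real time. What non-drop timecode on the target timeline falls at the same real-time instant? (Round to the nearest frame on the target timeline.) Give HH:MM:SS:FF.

00:08:21:01

Source frame index: (0×3600 + 8×60 + 21) × 48 + 1 = 24049.
Real time: 24049 / (48) = 24049/48 s.
Target frame: (24049/48) × (50) = 601225/24 ≈ 25051.042 → 25051.
At 50 labels/s: frame 25051 → 00:08:21:01.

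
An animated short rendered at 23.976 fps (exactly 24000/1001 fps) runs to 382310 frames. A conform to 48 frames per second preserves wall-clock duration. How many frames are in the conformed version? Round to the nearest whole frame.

Frames at target rate = 382310 × (48) / (24000/1001) = 38269231/50 ≈ 765384.620.
Nearest whole frame: 765385.

765385 frames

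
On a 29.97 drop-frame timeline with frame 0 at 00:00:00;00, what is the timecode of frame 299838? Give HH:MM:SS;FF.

Each 10-minute DF block holds 10 × 60 × 30 − 9 × 2 = 17982 frames. 299838 ÷ 17982 → 16 full blocks, remainder 12126.
Within the partial block the first minute is 1800 frames and each further minute 1798, so 6 further minute boundaries passed. Total skipped labels = 18 × 16 + 2 × 6 = 300.
Non-drop label index = 299838 + 300 = 300138; at 30 labels/s that is 02:46:44:18, i.e. DF 02:46:44;18.

02:46:44;18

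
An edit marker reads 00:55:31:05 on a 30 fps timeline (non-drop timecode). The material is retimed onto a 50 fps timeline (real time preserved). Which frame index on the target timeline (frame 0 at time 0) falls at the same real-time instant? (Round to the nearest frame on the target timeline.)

Source frame index: (0×3600 + 55×60 + 31) × 30 + 5 = 99935.
Real time: 99935 / (30) = 19987/6 s.
Target frame: (19987/6) × (50) = 499675/3 ≈ 166558.333 → 166558.

frame 166558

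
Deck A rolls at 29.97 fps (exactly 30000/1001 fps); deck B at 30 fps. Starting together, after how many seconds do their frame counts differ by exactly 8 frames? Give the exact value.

The gap grows by |30 − 30000/1001| = 30/1001 frames per second.
Time for a 8-frame gap: 8 ÷ (30/1001) = 4004/15 s.

4004/15 seconds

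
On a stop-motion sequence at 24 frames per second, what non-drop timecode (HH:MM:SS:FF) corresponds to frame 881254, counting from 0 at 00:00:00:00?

10:11:58:22

881254 ÷ 24 = 36718 full seconds, remainder 22 frames.
36718 s = 10 h 11 min 58 s.
Timecode: 10:11:58:22.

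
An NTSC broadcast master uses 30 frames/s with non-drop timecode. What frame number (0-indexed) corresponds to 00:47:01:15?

frame 84645

Total seconds to the label: (0 × 3600 + 47 × 60 + 1) = 2821.
Frame index = 2821 × 30 + 15 = 84645.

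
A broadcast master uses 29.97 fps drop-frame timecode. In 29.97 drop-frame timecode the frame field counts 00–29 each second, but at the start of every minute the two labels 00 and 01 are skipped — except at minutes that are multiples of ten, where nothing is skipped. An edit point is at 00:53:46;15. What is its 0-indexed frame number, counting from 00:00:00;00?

96699

Complete 10-minute blocks: 5, each 17982 frames → 89910.
Remaining 3 whole minutes in the current block: 1800 + 2 × 1798 = 5396 frames.
Within the current minute: 46 × 30 + 15 − 2 = 1393 (labels ;00/;01 skipped at this minute). Total = 89910 + 5396 + 1393 = 96699.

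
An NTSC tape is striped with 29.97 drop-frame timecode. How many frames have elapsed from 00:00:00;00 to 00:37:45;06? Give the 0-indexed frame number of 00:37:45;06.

As if non-drop at 30 labels/s: (0 × 3600 + 37 × 60 + 45) × 30 + 6 = 67956.
Minute boundaries passed: 37; those not divisible by 10: 37 − 3 = 34; dropped labels = 2 × 34 = 68.
Actual frame index = 67956 − 68 = 67888.

67888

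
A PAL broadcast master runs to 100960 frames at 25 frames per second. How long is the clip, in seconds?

4038.4 seconds

Running time = 100960 / (25) = 4038.4 s.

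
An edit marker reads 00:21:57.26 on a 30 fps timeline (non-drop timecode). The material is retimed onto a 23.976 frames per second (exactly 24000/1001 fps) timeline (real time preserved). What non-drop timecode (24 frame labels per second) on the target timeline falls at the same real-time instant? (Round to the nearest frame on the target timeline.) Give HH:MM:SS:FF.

Source frame index: (0×3600 + 21×60 + 57) × 30 + 26 = 39536.
Real time: 39536 / (30) = 19768/15 s.
Target frame: (19768/15) × (24000/1001) = 4518400/143 ≈ 31597.203 → 31597.
At 24 labels/s: frame 31597 → 00:21:56:13.

00:21:56:13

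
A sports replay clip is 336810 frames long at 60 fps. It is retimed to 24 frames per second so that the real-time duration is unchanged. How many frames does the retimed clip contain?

Target frames = source frames × (target rate / source rate) = 336810 × (24)/(60) = 336810 × 2/5 = 134724.

134724 frames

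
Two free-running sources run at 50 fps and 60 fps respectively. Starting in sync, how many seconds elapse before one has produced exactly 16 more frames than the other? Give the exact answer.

The gap grows by |60 − 50| = 10 frames per second.
Time for a 16-frame gap: 16 ÷ (10) = 1.6 s.

1.6 seconds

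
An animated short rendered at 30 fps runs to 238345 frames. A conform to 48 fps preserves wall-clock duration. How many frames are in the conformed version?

Frames at target rate = 238345 × (48) / (30) = 381352.

381352 frames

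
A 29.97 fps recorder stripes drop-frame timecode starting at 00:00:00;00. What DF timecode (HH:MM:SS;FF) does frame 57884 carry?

Ten DF minutes hold 17982 frames, so frame 57884 lies in block 3 (frames 53946–71927) with 3938 frames into that block.
The block's first minute is 1800 frames and the rest 1798 each; 3938 frames reaches minute 2, so 3 × 18 + 2 × 2 = 58 labels have been skipped so far.
Adding those back, label number 57884 + 58 = 57942 at 30 labels/s is 1931 s + 12 f = 0 h 32 min 11 s frame 12, i.e. 00:32:11;12.

00:32:11;12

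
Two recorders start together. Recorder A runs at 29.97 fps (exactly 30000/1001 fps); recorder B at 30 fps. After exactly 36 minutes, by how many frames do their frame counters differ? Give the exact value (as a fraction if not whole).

64800/1001 frames

36 min = 2160 s.
A emits 30000/1001 × 2160 = 64800000/1001 frames; B emits 30 × 2160 = 64800.
Difference = 64800/1001 frames (≈ 64.7353); B is ahead of A.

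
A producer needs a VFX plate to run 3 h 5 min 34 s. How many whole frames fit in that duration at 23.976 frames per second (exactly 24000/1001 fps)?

3 h 5 min 34 s = 11134 s.
Frames = 11134 × 24000/1001 = 267216000/1001 ≈ 266949.0509.
Complete frames: 266949.

266949 frames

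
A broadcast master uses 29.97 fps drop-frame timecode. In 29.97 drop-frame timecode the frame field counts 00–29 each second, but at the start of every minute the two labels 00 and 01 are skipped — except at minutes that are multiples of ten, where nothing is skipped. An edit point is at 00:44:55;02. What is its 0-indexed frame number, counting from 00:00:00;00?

80772

Complete 10-minute blocks: 4, each 17982 frames → 71928.
Remaining 4 whole minutes in the current block: 1800 + 3 × 1798 = 7194 frames.
Within the current minute: 55 × 30 + 2 − 2 = 1650 (labels ;00/;01 skipped at this minute). Total = 71928 + 7194 + 1650 = 80772.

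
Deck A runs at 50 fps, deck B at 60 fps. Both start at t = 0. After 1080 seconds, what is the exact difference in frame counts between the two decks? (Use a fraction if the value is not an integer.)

A emits 50 × 1080 = 54000 frames; B emits 60 × 1080 = 64800.
Difference = 10800 frames; B is ahead of A.

10800 frames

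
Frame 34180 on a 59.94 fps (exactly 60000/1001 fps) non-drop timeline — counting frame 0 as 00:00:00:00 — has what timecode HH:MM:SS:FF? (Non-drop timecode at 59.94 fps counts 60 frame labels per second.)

34180 ÷ 60 = 569 full seconds, remainder 40 frames.
569 s = 0 h 9 min 29 s.
Timecode: 00:09:29:40.

00:09:29:40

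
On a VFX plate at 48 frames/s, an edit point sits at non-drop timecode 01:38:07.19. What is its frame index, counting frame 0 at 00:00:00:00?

frame 282595

Total seconds to the label: (1 × 3600 + 38 × 60 + 7) = 5887.
Frame index = 5887 × 48 + 19 = 282595.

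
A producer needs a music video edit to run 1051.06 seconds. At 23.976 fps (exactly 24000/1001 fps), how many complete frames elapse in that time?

25200 frames

Frames = 1051.06 × 24000/1001 = 25225440/1001 ≈ 25200.2398.
Complete frames: 25200.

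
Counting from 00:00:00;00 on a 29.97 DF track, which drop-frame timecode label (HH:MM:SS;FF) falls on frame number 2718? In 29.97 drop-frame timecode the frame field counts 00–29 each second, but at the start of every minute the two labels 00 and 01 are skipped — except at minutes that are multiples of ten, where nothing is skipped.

00:01:30;20

Each 10-minute DF block holds 10 × 60 × 30 − 9 × 2 = 17982 frames. 2718 ÷ 17982 → 0 full blocks, remainder 2718.
Within the partial block the first minute is 1800 frames and each further minute 1798, so 1 further minute boundary passed. Total skipped labels = 18 × 0 + 2 × 1 = 2.
Non-drop label index = 2718 + 2 = 2720; at 30 labels/s that is 00:01:30:20, i.e. DF 00:01:30;20.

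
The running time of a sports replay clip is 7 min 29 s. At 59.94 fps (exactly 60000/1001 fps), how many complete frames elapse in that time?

7 min 29 s = 449 s.
Frames = 449 × 60000/1001 = 26940000/1001 ≈ 26913.0869.
Complete frames: 26913.

26913 frames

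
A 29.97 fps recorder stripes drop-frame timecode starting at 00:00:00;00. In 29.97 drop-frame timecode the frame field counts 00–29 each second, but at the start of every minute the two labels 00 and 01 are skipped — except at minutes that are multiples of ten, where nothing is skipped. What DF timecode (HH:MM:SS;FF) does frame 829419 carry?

Each 10-minute DF block holds 10 × 60 × 30 − 9 × 2 = 17982 frames. 829419 ÷ 17982 → 46 full blocks, remainder 2247.
Within the partial block the first minute is 1800 frames and each further minute 1798, so 1 further minute boundary passed. Total skipped labels = 18 × 46 + 2 × 1 = 830.
Non-drop label index = 829419 + 830 = 830249; at 30 labels/s that is 07:41:14:29, i.e. DF 07:41:14;29.

07:41:14;29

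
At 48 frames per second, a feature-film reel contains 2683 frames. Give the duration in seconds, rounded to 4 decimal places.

55.8958 seconds

Running time = 2683 × 1/48 = 2683/48 s ≈ 55.8958 s.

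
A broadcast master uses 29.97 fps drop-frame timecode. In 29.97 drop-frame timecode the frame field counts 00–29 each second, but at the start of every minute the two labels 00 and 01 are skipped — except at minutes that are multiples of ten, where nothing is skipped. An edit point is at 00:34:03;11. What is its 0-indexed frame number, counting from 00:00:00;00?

61239

Complete 10-minute blocks: 3, each 17982 frames → 53946.
Remaining 4 whole minutes in the current block: 1800 + 3 × 1798 = 7194 frames.
Within the current minute: 3 × 30 + 11 − 2 = 99 (labels ;00/;01 skipped at this minute). Total = 53946 + 7194 + 99 = 61239.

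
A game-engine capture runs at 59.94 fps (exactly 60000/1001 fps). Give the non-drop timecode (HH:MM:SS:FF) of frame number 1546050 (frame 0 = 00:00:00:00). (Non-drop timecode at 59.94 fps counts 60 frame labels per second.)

07:09:27:30

1546050 ÷ 60 = 25767 full seconds, remainder 30 frames.
25767 s = 7 h 9 min 27 s.
Timecode: 07:09:27:30.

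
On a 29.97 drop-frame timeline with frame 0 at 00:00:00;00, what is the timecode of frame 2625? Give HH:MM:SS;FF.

Each 10-minute DF block holds 10 × 60 × 30 − 9 × 2 = 17982 frames. 2625 ÷ 17982 → 0 full blocks, remainder 2625.
Within the partial block the first minute is 1800 frames and each further minute 1798, so 1 further minute boundary passed. Total skipped labels = 18 × 0 + 2 × 1 = 2.
Non-drop label index = 2625 + 2 = 2627; at 30 labels/s that is 00:01:27:17, i.e. DF 00:01:27;17.

00:01:27;17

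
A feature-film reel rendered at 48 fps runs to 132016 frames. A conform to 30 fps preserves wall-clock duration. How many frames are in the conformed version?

82510 frames

Target frames = source frames × (target rate / source rate) = 132016 × (30)/(48) = 132016 × 5/8 = 82510.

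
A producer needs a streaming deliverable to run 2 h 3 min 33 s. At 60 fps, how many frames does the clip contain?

444780 frames

2 h 3 min 33 s = 7413 s.
Frames = 7413 × 60 = 444780.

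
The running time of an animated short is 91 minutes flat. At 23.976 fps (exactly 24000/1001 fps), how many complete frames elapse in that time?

91 min = 5460 s.
Frames = 5460 × 24000/1001 = 1440000/11 ≈ 130909.0909.
Complete frames: 130909.

130909 frames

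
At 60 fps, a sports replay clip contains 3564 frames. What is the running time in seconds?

Running time = 3564 / (60) = 59.4 s.

59.4 seconds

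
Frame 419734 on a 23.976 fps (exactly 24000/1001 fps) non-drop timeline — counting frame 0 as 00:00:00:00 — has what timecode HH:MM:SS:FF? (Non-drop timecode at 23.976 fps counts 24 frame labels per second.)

419734 ÷ 24 = 17488 full seconds, remainder 22 frames.
17488 s = 4 h 51 min 28 s.
Timecode: 04:51:28:22.

04:51:28:22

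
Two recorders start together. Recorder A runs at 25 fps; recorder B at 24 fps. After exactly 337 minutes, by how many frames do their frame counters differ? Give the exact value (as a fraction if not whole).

337 min = 20220 s.
A emits 25 × 20220 = 505500 frames; B emits 24 × 20220 = 485280.
Difference = 20220 frames; B is behind A.

20220 frames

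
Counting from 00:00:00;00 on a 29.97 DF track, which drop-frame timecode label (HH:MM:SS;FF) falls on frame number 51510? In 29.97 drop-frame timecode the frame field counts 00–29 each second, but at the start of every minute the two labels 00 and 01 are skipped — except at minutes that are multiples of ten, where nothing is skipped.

Ten DF minutes hold 17982 frames, so frame 51510 lies in block 2 (frames 35964–53945) with 15546 frames into that block.
The block's first minute is 1800 frames and the rest 1798 each; 15546 frames reaches minute 8, so 2 × 18 + 8 × 2 = 52 labels have been skipped so far.
Adding those back, label number 51510 + 52 = 51562 at 30 labels/s is 1718 s + 22 f = 0 h 28 min 38 s frame 22, i.e. 00:28:38;22.

00:28:38;22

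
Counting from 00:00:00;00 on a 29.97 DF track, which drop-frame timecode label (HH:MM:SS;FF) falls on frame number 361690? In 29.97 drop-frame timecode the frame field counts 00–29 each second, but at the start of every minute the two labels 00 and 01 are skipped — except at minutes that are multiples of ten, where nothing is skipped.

Each 10-minute DF block holds 10 × 60 × 30 − 9 × 2 = 17982 frames. 361690 ÷ 17982 → 20 full blocks, remainder 2050.
Within the partial block the first minute is 1800 frames and each further minute 1798, so 1 further minute boundary passed. Total skipped labels = 18 × 20 + 2 × 1 = 362.
Non-drop label index = 361690 + 362 = 362052; at 30 labels/s that is 03:21:08:12, i.e. DF 03:21:08;12.

03:21:08;12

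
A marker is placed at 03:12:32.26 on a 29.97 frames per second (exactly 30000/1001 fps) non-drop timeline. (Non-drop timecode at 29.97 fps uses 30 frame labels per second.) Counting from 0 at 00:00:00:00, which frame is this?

frame 346586

Total seconds to the label: (3 × 3600 + 12 × 60 + 32) = 11552.
Frame index = 11552 × 30 + 26 = 346586.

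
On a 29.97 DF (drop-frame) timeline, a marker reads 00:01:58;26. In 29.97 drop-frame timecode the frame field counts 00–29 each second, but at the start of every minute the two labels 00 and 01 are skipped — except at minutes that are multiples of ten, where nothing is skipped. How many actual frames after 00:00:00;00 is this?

3564

Complete 10-minute blocks: 0, each 17982 frames → 0.
Remaining 1 whole minute in the current block: 1800 + 0 × 1798 = 1800 frames.
Within the current minute: 58 × 30 + 26 − 2 = 1764 (labels ;00/;01 skipped at this minute). Total = 0 + 1800 + 1764 = 3564.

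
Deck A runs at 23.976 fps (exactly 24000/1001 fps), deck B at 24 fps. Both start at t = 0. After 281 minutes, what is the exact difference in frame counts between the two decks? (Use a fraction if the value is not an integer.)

281 min = 16860 s.
A emits 24000/1001 × 16860 = 404640000/1001 frames; B emits 24 × 16860 = 404640.
Difference = 404640/1001 frames (≈ 404.2358); B is ahead of A.

404640/1001 frames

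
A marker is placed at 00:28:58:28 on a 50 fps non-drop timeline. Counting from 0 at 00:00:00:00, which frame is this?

Total seconds to the label: (0 × 3600 + 28 × 60 + 58) = 1738.
Frame index = 1738 × 50 + 28 = 86928.

86928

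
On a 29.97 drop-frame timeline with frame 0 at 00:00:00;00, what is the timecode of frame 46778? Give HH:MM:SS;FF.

Each 10-minute DF block holds 10 × 60 × 30 − 9 × 2 = 17982 frames. 46778 ÷ 17982 → 2 full blocks, remainder 10814.
Within the partial block the first minute is 1800 frames and each further minute 1798, so 6 further minute boundaries passed. Total skipped labels = 18 × 2 + 2 × 6 = 48.
Non-drop label index = 46778 + 48 = 46826; at 30 labels/s that is 00:26:00:26, i.e. DF 00:26:00;26.

00:26:00;26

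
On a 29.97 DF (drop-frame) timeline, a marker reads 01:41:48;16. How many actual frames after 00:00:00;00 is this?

183074

As if non-drop at 30 labels/s: (1 × 3600 + 41 × 60 + 48) × 30 + 16 = 183256.
Minute boundaries passed: 101; those not divisible by 10: 101 − 10 = 91; dropped labels = 2 × 91 = 182.
Actual frame index = 183256 − 182 = 183074.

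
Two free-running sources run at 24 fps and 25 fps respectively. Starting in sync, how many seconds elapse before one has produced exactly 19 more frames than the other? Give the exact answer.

19 seconds

The gap grows by |25 − 24| = 1 frame per second.
Time for a 19-frame gap: 19 ÷ (1) = 19 s.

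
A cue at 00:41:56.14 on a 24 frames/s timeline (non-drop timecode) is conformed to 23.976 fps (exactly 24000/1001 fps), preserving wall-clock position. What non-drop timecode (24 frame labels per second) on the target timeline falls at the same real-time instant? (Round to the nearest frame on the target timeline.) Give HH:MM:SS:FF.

Source frame index: (0×3600 + 41×60 + 56) × 24 + 14 = 60398.
Real time: 60398 / (24) = 30199/12 s.
Target frame: (30199/12) × (24000/1001) = 4646000/77 ≈ 60337.662 → 60338.
At 24 labels/s: frame 60338 → 00:41:54:02.

00:41:54:02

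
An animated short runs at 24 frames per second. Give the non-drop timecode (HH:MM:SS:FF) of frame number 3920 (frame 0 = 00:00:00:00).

00:02:43:08

3920 ÷ 24 = 163 full seconds, remainder 8 frames.
163 s = 0 h 2 min 43 s.
Timecode: 00:02:43:08.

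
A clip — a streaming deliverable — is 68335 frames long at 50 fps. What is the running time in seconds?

1366.7 seconds

Running time = 68335 / (50) = 1366.7 s.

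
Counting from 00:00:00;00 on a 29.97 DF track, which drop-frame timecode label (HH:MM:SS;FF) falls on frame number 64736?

Ten DF minutes hold 17982 frames, so frame 64736 lies in block 3 (frames 53946–71927) with 10790 frames into that block.
The block's first minute is 1800 frames and the rest 1798 each; 10790 frames reaches minute 6, so 3 × 18 + 6 × 2 = 66 labels have been skipped so far.
Adding those back, label number 64736 + 66 = 64802 at 30 labels/s is 2160 s + 2 f = 0 h 36 min 0 s frame 2, i.e. 00:36:00;02.

00:36:00;02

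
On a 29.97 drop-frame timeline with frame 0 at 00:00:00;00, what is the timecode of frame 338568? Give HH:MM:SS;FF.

03:08:16;28

Ten DF minutes hold 17982 frames, so frame 338568 lies in block 18 (frames 323676–341657) with 14892 frames into that block.
The block's first minute is 1800 frames and the rest 1798 each; 14892 frames reaches minute 8, so 18 × 18 + 8 × 2 = 340 labels have been skipped so far.
Adding those back, label number 338568 + 340 = 338908 at 30 labels/s is 11296 s + 28 f = 3 h 8 min 16 s frame 28, i.e. 03:08:16;28.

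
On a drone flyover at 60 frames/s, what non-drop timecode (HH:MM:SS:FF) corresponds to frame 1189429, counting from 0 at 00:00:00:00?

05:30:23:49

1189429 ÷ 60 = 19823 full seconds, remainder 49 frames.
19823 s = 5 h 30 min 23 s.
Timecode: 05:30:23:49.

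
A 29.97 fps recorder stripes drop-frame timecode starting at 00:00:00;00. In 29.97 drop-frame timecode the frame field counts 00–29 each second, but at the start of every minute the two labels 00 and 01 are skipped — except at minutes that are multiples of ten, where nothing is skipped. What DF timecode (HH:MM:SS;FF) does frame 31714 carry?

00:17:38;06

Ten DF minutes hold 17982 frames, so frame 31714 lies in block 1 (frames 17982–35963) with 13732 frames into that block.
The block's first minute is 1800 frames and the rest 1798 each; 13732 frames reaches minute 7, so 1 × 18 + 7 × 2 = 32 labels have been skipped so far.
Adding those back, label number 31714 + 32 = 31746 at 30 labels/s is 1058 s + 6 f = 0 h 17 min 38 s frame 6, i.e. 00:17:38;06.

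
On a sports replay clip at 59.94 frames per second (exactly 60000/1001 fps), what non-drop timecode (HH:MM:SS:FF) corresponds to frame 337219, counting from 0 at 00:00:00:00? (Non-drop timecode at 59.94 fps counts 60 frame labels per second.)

01:33:40:19

337219 ÷ 60 = 5620 full seconds, remainder 19 frames.
5620 s = 1 h 33 min 40 s.
Timecode: 01:33:40:19.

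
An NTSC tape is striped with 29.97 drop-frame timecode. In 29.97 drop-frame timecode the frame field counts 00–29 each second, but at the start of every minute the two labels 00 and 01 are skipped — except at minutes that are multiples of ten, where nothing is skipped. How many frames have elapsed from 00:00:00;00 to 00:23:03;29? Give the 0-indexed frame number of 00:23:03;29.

As if non-drop at 30 labels/s: (0 × 3600 + 23 × 60 + 3) × 30 + 29 = 41519.
Minute boundaries passed: 23; those not divisible by 10: 23 − 2 = 21; dropped labels = 2 × 21 = 42.
Actual frame index = 41519 − 42 = 41477.

41477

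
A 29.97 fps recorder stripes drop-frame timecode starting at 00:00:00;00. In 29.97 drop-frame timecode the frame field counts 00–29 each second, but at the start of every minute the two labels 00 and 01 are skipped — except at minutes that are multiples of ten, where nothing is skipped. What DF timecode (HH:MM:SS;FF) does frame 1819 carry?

Each 10-minute DF block holds 10 × 60 × 30 − 9 × 2 = 17982 frames. 1819 ÷ 17982 → 0 full blocks, remainder 1819.
Within the partial block the first minute is 1800 frames and each further minute 1798, so 1 further minute boundary passed. Total skipped labels = 18 × 0 + 2 × 1 = 2.
Non-drop label index = 1819 + 2 = 1821; at 30 labels/s that is 00:01:00:21, i.e. DF 00:01:00;21.

00:01:00;21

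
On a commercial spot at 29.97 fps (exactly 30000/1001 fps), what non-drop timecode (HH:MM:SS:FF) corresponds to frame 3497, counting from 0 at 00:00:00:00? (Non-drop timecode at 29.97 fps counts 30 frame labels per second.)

00:01:56:17

3497 ÷ 30 = 116 full seconds, remainder 17 frames.
116 s = 0 h 1 min 56 s.
Timecode: 00:01:56:17.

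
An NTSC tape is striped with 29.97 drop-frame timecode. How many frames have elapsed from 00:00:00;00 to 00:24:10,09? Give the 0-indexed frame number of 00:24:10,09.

43465

Complete 10-minute blocks: 2, each 17982 frames → 35964.
Remaining 4 whole minutes in the current block: 1800 + 3 × 1798 = 7194 frames.
Within the current minute: 10 × 30 + 9 − 2 = 307 (labels ;00/;01 skipped at this minute). Total = 35964 + 7194 + 307 = 43465.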